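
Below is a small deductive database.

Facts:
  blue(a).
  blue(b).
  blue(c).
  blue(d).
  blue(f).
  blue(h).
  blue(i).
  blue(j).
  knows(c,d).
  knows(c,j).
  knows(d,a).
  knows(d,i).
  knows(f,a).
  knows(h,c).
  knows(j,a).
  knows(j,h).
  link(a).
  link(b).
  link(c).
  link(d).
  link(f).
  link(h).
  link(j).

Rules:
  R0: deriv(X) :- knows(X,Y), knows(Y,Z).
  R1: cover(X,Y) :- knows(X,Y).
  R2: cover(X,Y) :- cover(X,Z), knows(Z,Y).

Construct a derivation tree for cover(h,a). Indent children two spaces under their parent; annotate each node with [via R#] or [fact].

cover(h,a)  [via R2]
  cover(h,d)  [via R2]
    cover(h,c)  [via R1]
      knows(h,c)  [fact]
    knows(c,d)  [fact]
  knows(d,a)  [fact]

round 1: derive cover(c,d) via R1 from knows(c,d)
round 1: derive cover(c,j) via R1 from knows(c,j)
round 1: derive cover(d,a) via R1 from knows(d,a)
round 1: derive cover(d,i) via R1 from knows(d,i)
round 1: derive cover(f,a) via R1 from knows(f,a)
round 1: derive cover(h,c) via R1 from knows(h,c)
round 1: derive cover(j,a) via R1 from knows(j,a)
round 1: derive cover(j,h) via R1 from knows(j,h)
round 2: derive cover(c,a) via R2 from cover(c,d), knows(d,a)
round 2: derive cover(c,h) via R2 from cover(c,j), knows(j,h)
round 2: derive cover(c,i) via R2 from cover(c,d), knows(d,i)
round 2: derive cover(h,d) via R2 from cover(h,c), knows(c,d)
round 2: derive cover(h,j) via R2 from cover(h,c), knows(c,j)
round 2: derive cover(j,c) via R2 from cover(j,h), knows(h,c)
round 3: derive cover(c,c) via R2 from cover(c,h), knows(h,c)
round 3: derive cover(h,a) via R2 from cover(h,d), knows(d,a)
round 3: derive cover(h,h) via R2 from cover(h,j), knows(j,h)
round 3: derive cover(h,i) via R2 from cover(h,d), knows(d,i)
round 3: derive cover(j,d) via R2 from cover(j,c), knows(c,d)
round 3: derive cover(j,j) via R2 from cover(j,c), knows(c,j)
round 4: derive cover(j,i) via R2 from cover(j,d), knows(d,i)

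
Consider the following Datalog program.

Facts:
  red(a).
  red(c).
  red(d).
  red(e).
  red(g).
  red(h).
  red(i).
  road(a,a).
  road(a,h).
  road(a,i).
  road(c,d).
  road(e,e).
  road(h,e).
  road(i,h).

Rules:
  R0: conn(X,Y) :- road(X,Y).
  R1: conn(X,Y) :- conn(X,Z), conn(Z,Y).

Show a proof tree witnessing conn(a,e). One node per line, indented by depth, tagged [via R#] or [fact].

conn(a,e)  [via R1]
  conn(a,h)  [via R0]
    road(a,h)  [fact]
  conn(h,e)  [via R0]
    road(h,e)  [fact]

round 1: derive conn(a,a) via R0 from road(a,a)
round 1: derive conn(a,h) via R0 from road(a,h)
round 1: derive conn(a,i) via R0 from road(a,i)
round 1: derive conn(c,d) via R0 from road(c,d)
round 1: derive conn(e,e) via R0 from road(e,e)
round 1: derive conn(h,e) via R0 from road(h,e)
round 1: derive conn(i,h) via R0 from road(i,h)
round 2: derive conn(a,e) via R1 from conn(a,h), conn(h,e)
round 2: derive conn(i,e) via R1 from conn(i,h), conn(h,e)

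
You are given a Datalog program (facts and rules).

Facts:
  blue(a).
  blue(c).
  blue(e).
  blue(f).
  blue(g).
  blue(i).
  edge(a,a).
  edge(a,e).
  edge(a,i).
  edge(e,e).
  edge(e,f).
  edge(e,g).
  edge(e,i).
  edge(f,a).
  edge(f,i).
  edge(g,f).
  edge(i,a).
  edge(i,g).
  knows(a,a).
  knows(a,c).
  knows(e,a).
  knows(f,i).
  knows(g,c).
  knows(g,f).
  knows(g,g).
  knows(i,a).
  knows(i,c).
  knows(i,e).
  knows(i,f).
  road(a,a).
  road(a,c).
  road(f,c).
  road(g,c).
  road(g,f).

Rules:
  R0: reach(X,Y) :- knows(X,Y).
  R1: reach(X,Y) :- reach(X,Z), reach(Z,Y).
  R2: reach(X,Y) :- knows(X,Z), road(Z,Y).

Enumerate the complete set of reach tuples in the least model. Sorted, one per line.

round 1: derive reach(a,a) via R0 from knows(a,a)
round 1: derive reach(a,c) via R0 from knows(a,c)
round 1: derive reach(e,a) via R0 from knows(e,a)
round 1: derive reach(f,i) via R0 from knows(f,i)
round 1: derive reach(g,c) via R0 from knows(g,c)
round 1: derive reach(g,f) via R0 from knows(g,f)
round 1: derive reach(g,g) via R0 from knows(g,g)
round 1: derive reach(i,a) via R0 from knows(i,a)
round 1: derive reach(i,c) via R0 from knows(i,c)
round 1: derive reach(i,e) via R0 from knows(i,e)
round 1: derive reach(i,f) via R0 from knows(i,f)
round 1: derive reach(e,c) via R2 from knows(e,a), road(a,c)
round 2: derive reach(f,a) via R1 from reach(f,i), reach(i,a)
round 2: derive reach(f,c) via R1 from reach(f,i), reach(i,c)
round 2: derive reach(f,e) via R1 from reach(f,i), reach(i,e)
round 2: derive reach(f,f) via R1 from reach(f,i), reach(i,f)
round 2: derive reach(g,i) via R1 from reach(g,f), reach(f,i)
round 2: derive reach(i,i) via R1 from reach(i,f), reach(f,i)
round 3: derive reach(g,a) via R1 from reach(g,f), reach(f,a)
round 3: derive reach(g,e) via R1 from reach(g,f), reach(f,e)

reach(a,a)
reach(a,c)
reach(e,a)
reach(e,c)
reach(f,a)
reach(f,c)
reach(f,e)
reach(f,f)
reach(f,i)
reach(g,a)
reach(g,c)
reach(g,e)
reach(g,f)
reach(g,g)
reach(g,i)
reach(i,a)
reach(i,c)
reach(i,e)
reach(i,f)
reach(i,i)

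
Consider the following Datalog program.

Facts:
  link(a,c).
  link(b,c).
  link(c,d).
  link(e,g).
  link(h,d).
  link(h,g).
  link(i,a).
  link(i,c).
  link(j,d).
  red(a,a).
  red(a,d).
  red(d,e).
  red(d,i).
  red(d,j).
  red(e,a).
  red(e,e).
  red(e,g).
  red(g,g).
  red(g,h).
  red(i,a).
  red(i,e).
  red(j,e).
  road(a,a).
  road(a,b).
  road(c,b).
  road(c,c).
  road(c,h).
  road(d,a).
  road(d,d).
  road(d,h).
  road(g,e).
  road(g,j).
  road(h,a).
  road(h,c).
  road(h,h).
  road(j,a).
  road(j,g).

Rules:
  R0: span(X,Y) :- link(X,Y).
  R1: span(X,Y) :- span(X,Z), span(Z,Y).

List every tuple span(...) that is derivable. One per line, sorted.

round 1: derive span(a,c) via R0 from link(a,c)
round 1: derive span(b,c) via R0 from link(b,c)
round 1: derive span(c,d) via R0 from link(c,d)
round 1: derive span(e,g) via R0 from link(e,g)
round 1: derive span(h,d) via R0 from link(h,d)
round 1: derive span(h,g) via R0 from link(h,g)
round 1: derive span(i,a) via R0 from link(i,a)
round 1: derive span(i,c) via R0 from link(i,c)
round 1: derive span(j,d) via R0 from link(j,d)
round 2: derive span(a,d) via R1 from span(a,c), span(c,d)
round 2: derive span(b,d) via R1 from span(b,c), span(c,d)
round 2: derive span(i,d) via R1 from span(i,c), span(c,d)

span(a,c)
span(a,d)
span(b,c)
span(b,d)
span(c,d)
span(e,g)
span(h,d)
span(h,g)
span(i,a)
span(i,c)
span(i,d)
span(j,d)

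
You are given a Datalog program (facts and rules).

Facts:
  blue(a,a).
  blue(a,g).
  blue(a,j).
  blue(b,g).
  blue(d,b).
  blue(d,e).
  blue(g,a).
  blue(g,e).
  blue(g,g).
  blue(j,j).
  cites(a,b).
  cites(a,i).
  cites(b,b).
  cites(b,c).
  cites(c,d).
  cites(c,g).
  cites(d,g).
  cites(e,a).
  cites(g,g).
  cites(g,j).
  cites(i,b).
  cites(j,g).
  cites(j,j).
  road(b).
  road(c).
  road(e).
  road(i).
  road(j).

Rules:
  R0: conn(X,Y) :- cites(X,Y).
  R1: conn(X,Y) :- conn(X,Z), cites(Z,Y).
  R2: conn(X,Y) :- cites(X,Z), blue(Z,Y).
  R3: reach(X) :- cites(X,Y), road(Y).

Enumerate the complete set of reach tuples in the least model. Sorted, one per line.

reach(a)
reach(b)
reach(g)
reach(i)
reach(j)

round 1: derive reach(a) via R3 from cites(a,b), road(b)
round 1: derive reach(b) via R3 from cites(b,b), road(b)
round 1: derive reach(g) via R3 from cites(g,j), road(j)
round 1: derive reach(i) via R3 from cites(i,b), road(b)
round 1: derive reach(j) via R3 from cites(j,j), road(j)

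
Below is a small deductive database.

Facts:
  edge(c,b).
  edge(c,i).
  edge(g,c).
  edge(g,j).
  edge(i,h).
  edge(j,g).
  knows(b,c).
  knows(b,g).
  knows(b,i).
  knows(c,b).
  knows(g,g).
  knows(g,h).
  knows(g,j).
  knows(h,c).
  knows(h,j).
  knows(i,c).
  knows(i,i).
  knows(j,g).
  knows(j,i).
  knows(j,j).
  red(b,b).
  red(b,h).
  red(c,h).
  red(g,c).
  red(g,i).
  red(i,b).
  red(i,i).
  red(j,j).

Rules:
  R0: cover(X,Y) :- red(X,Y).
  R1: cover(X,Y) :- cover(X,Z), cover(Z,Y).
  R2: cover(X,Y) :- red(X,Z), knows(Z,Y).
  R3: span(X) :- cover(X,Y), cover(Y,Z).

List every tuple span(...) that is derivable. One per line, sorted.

span(b)
span(c)
span(g)
span(i)
span(j)

round 1: derive cover(b,b) via R0 from red(b,b)
round 1: derive cover(b,h) via R0 from red(b,h)
round 1: derive cover(c,h) via R0 from red(c,h)
round 1: derive cover(g,c) via R0 from red(g,c)
round 1: derive cover(g,i) via R0 from red(g,i)
round 1: derive cover(i,b) via R0 from red(i,b)
round 1: derive cover(i,i) via R0 from red(i,i)
round 1: derive cover(j,j) via R0 from red(j,j)
round 1: derive cover(b,c) via R2 from red(b,b), knows(b,c)
round 1: derive cover(b,g) via R2 from red(b,b), knows(b,g)
round 1: derive cover(b,i) via R2 from red(b,b), knows(b,i)
round 1: derive cover(b,j) via R2 from red(b,h), knows(h,j)
round 1: derive cover(c,c) via R2 from red(c,h), knows(h,c)
round 1: derive cover(c,j) via R2 from red(c,h), knows(h,j)
round 1: derive cover(g,b) via R2 from red(g,c), knows(c,b)
round 1: derive cover(i,c) via R2 from red(i,b), knows(b,c)
round 1: derive cover(i,g) via R2 from red(i,b), knows(b,g)
round 1: derive cover(j,g) via R2 from red(j,j), knows(j,g)
round 1: derive cover(j,i) via R2 from red(j,j), knows(j,i)
round 2: derive cover(c,g) via R1 from cover(c,j), cover(j,g)
round 2: derive cover(c,i) via R1 from cover(c,j), cover(j,i)
round 2: derive cover(g,g) via R1 from cover(g,b), cover(b,g)
round 2: derive cover(g,h) via R1 from cover(g,b), cover(b,h)
round 2: derive cover(g,j) via R1 from cover(g,b), cover(b,j)
round 2: derive cover(i,h) via R1 from cover(i,b), cover(b,h)
round 2: derive cover(i,j) via R1 from cover(i,b), cover(b,j)
round 2: derive cover(j,b) via R1 from cover(j,g), cover(g,b)
round 2: derive cover(j,c) via R1 from cover(j,g), cover(g,c)
round 2: derive span(b) via R3 from cover(b,b), cover(b,b)
round 2: derive span(c) via R3 from cover(c,c), cover(c,c)
round 2: derive span(g) via R3 from cover(g,b), cover(b,b)
round 2: derive span(i) via R3 from cover(i,b), cover(b,b)
round 2: derive span(j) via R3 from cover(j,g), cover(g,b)
round 3: derive cover(c,b) via R1 from cover(c,g), cover(g,b)
round 3: derive cover(j,h) via R1 from cover(j,b), cover(b,h)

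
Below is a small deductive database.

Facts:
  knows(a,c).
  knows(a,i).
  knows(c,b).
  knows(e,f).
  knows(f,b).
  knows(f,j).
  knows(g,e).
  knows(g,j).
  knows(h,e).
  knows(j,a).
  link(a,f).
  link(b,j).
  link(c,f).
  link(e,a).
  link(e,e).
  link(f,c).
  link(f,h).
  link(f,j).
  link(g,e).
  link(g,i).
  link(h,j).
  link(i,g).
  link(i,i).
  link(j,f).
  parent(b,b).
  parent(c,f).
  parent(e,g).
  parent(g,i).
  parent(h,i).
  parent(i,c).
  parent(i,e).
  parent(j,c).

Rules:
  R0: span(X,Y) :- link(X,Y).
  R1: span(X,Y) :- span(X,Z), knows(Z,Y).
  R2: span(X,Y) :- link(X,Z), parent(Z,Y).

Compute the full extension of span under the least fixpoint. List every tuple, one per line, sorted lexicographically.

round 1: derive span(a,f) via R0 from link(a,f)
round 1: derive span(b,j) via R0 from link(b,j)
round 1: derive span(c,f) via R0 from link(c,f)
round 1: derive span(e,a) via R0 from link(e,a)
round 1: derive span(e,e) via R0 from link(e,e)
round 1: derive span(f,c) via R0 from link(f,c)
round 1: derive span(f,h) via R0 from link(f,h)
round 1: derive span(f,j) via R0 from link(f,j)
round 1: derive span(g,e) via R0 from link(g,e)
round 1: derive span(g,i) via R0 from link(g,i)
round 1: derive span(h,j) via R0 from link(h,j)
round 1: derive span(i,g) via R0 from link(i,g)
round 1: derive span(i,i) via R0 from link(i,i)
round 1: derive span(j,f) via R0 from link(j,f)
round 1: derive span(b,c) via R2 from link(b,j), parent(j,c)
round 1: derive span(e,g) via R2 from link(e,e), parent(e,g)
round 1: derive span(f,f) via R2 from link(f,c), parent(c,f)
round 1: derive span(f,i) via R2 from link(f,h), parent(h,i)
round 1: derive span(g,c) via R2 from link(g,i), parent(i,c)
round 1: derive span(g,g) via R2 from link(g,e), parent(e,g)
round 1: derive span(h,c) via R2 from link(h,j), parent(j,c)
round 1: derive span(i,c) via R2 from link(i,i), parent(i,c)
round 1: derive span(i,e) via R2 from link(i,i), parent(i,e)
round 2: derive span(a,b) via R1 from span(a,f), knows(f,b)
round 2: derive span(a,j) via R1 from span(a,f), knows(f,j)
round 2: derive span(b,a) via R1 from span(b,j), knows(j,a)
round 2: derive span(b,b) via R1 from span(b,c), knows(c,b)
round 2: derive span(c,b) via R1 from span(c,f), knows(f,b)
round 2: derive span(c,j) via R1 from span(c,f), knows(f,j)
round 2: derive span(e,c) via R1 from span(e,a), knows(a,c)
round 2: derive span(e,f) via R1 from span(e,e), knows(e,f)
round 2: derive span(e,i) via R1 from span(e,a), knows(a,i)
round 2: derive span(e,j) via R1 from span(e,g), knows(g,j)
round 2: derive span(f,a) via R1 from span(f,j), knows(j,a)
round 2: derive span(f,b) via R1 from span(f,c), knows(c,b)
round 2: derive span(f,e) via R1 from span(f,h), knows(h,e)
round 2: derive span(g,b) via R1 from span(g,c), knows(c,b)
round 2: derive span(g,f) via R1 from span(g,e), knows(e,f)
round 2: derive span(g,j) via R1 from span(g,g), knows(g,j)
round 2: derive span(h,a) via R1 from span(h,j), knows(j,a)
round 2: derive span(h,b) via R1 from span(h,c), knows(c,b)
round 2: derive span(i,b) via R1 from span(i,c), knows(c,b)
round 2: derive span(i,f) via R1 from span(i,e), knows(e,f)
round 2: derive span(i,j) via R1 from span(i,g), knows(g,j)
round 2: derive span(j,b) via R1 from span(j,f), knows(f,b)
round 2: derive span(j,j) via R1 from span(j,f), knows(f,j)
round 3: derive span(a,a) via R1 from span(a,j), knows(j,a)
round 3: derive span(b,i) via R1 from span(b,a), knows(a,i)
round 3: derive span(c,a) via R1 from span(c,j), knows(j,a)
round 3: derive span(e,b) via R1 from span(e,c), knows(c,b)
round 3: derive span(g,a) via R1 from span(g,j), knows(j,a)
round 3: derive span(h,i) via R1 from span(h,a), knows(a,i)
round 3: derive span(i,a) via R1 from span(i,j), knows(j,a)
round 3: derive span(j,a) via R1 from span(j,j), knows(j,a)
round 4: derive span(a,c) via R1 from span(a,a), knows(a,c)
round 4: derive span(a,i) via R1 from span(a,a), knows(a,i)
round 4: derive span(c,c) via R1 from span(c,a), knows(a,c)
round 4: derive span(c,i) via R1 from span(c,a), knows(a,i)
round 4: derive span(j,c) via R1 from span(j,a), knows(a,c)
round 4: derive span(j,i) via R1 from span(j,a), knows(a,i)

span(a,a)
span(a,b)
span(a,c)
span(a,f)
span(a,i)
span(a,j)
span(b,a)
span(b,b)
span(b,c)
span(b,i)
span(b,j)
span(c,a)
span(c,b)
span(c,c)
span(c,f)
span(c,i)
span(c,j)
span(e,a)
span(e,b)
span(e,c)
span(e,e)
span(e,f)
span(e,g)
span(e,i)
span(e,j)
span(f,a)
span(f,b)
span(f,c)
span(f,e)
span(f,f)
span(f,h)
span(f,i)
span(f,j)
span(g,a)
span(g,b)
span(g,c)
span(g,e)
span(g,f)
span(g,g)
span(g,i)
span(g,j)
span(h,a)
span(h,b)
span(h,c)
span(h,i)
span(h,j)
span(i,a)
span(i,b)
span(i,c)
span(i,e)
span(i,f)
span(i,g)
span(i,i)
span(i,j)
span(j,a)
span(j,b)
span(j,c)
span(j,f)
span(j,i)
span(j,j)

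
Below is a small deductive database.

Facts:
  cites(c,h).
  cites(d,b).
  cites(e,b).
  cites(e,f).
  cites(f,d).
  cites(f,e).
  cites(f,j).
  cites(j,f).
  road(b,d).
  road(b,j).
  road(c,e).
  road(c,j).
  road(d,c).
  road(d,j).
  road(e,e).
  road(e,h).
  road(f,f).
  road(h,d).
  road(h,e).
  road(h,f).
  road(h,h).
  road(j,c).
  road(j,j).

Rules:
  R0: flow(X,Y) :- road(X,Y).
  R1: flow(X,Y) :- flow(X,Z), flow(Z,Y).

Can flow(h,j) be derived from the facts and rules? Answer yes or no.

round 1: derive flow(b,d) via R0 from road(b,d)
round 1: derive flow(b,j) via R0 from road(b,j)
round 1: derive flow(c,e) via R0 from road(c,e)
round 1: derive flow(c,j) via R0 from road(c,j)
round 1: derive flow(d,c) via R0 from road(d,c)
round 1: derive flow(d,j) via R0 from road(d,j)
round 1: derive flow(e,e) via R0 from road(e,e)
round 1: derive flow(e,h) via R0 from road(e,h)
round 1: derive flow(f,f) via R0 from road(f,f)
round 1: derive flow(h,d) via R0 from road(h,d)
round 1: derive flow(h,e) via R0 from road(h,e)
round 1: derive flow(h,f) via R0 from road(h,f)
round 1: derive flow(h,h) via R0 from road(h,h)
round 1: derive flow(j,c) via R0 from road(j,c)
round 1: derive flow(j,j) via R0 from road(j,j)
round 2: derive flow(b,c) via R1 from flow(b,d), flow(d,c)
round 2: derive flow(c,c) via R1 from flow(c,j), flow(j,c)
round 2: derive flow(c,h) via R1 from flow(c,e), flow(e,h)
round 2: derive flow(d,e) via R1 from flow(d,c), flow(c,e)
round 2: derive flow(e,d) via R1 from flow(e,h), flow(h,d)
round 2: derive flow(e,f) via R1 from flow(e,h), flow(h,f)
round 2: derive flow(h,c) via R1 from flow(h,d), flow(d,c)
round 2: derive flow(h,j) via R1 from flow(h,d), flow(d,j)
round 2: derive flow(j,e) via R1 from flow(j,c), flow(c,e)
round 3: derive flow(b,e) via R1 from flow(b,c), flow(c,e)
round 3: derive flow(b,h) via R1 from flow(b,c), flow(c,h)
round 3: derive flow(c,d) via R1 from flow(c,e), flow(e,d)
round 3: derive flow(c,f) via R1 from flow(c,e), flow(e,f)
round 3: derive flow(d,d) via R1 from flow(d,e), flow(e,d)
round 3: derive flow(d,f) via R1 from flow(d,e), flow(e,f)
round 3: derive flow(d,h) via R1 from flow(d,c), flow(c,h)
round 3: derive flow(e,c) via R1 from flow(e,d), flow(d,c)
round 3: derive flow(e,j) via R1 from flow(e,d), flow(d,j)
round 3: derive flow(j,d) via R1 from flow(j,e), flow(e,d)
round 3: derive flow(j,f) via R1 from flow(j,e), flow(e,f)
round 3: derive flow(j,h) via R1 from flow(j,c), flow(c,h)
round 4: derive flow(b,f) via R1 from flow(b,c), flow(c,f)

yes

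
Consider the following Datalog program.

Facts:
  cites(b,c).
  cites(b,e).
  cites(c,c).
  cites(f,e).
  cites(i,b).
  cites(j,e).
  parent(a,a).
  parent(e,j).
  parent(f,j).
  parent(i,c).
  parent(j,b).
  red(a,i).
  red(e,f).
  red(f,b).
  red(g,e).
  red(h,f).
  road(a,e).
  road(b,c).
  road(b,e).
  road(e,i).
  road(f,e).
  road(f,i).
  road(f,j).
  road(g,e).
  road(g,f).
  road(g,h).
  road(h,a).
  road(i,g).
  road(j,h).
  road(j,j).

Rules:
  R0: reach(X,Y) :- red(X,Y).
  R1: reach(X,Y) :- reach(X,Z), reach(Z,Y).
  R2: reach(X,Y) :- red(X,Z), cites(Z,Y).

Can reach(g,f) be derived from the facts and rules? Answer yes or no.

round 1: derive reach(a,i) via R0 from red(a,i)
round 1: derive reach(e,f) via R0 from red(e,f)
round 1: derive reach(f,b) via R0 from red(f,b)
round 1: derive reach(g,e) via R0 from red(g,e)
round 1: derive reach(h,f) via R0 from red(h,f)
round 1: derive reach(a,b) via R2 from red(a,i), cites(i,b)
round 1: derive reach(e,e) via R2 from red(e,f), cites(f,e)
round 1: derive reach(f,c) via R2 from red(f,b), cites(b,c)
round 1: derive reach(f,e) via R2 from red(f,b), cites(b,e)
round 1: derive reach(h,e) via R2 from red(h,f), cites(f,e)
round 2: derive reach(e,b) via R1 from reach(e,f), reach(f,b)
round 2: derive reach(e,c) via R1 from reach(e,f), reach(f,c)
round 2: derive reach(f,f) via R1 from reach(f,e), reach(e,f)
round 2: derive reach(g,f) via R1 from reach(g,e), reach(e,f)
round 2: derive reach(h,b) via R1 from reach(h,f), reach(f,b)
round 2: derive reach(h,c) via R1 from reach(h,f), reach(f,c)
round 3: derive reach(g,b) via R1 from reach(g,e), reach(e,b)
round 3: derive reach(g,c) via R1 from reach(g,e), reach(e,c)

yes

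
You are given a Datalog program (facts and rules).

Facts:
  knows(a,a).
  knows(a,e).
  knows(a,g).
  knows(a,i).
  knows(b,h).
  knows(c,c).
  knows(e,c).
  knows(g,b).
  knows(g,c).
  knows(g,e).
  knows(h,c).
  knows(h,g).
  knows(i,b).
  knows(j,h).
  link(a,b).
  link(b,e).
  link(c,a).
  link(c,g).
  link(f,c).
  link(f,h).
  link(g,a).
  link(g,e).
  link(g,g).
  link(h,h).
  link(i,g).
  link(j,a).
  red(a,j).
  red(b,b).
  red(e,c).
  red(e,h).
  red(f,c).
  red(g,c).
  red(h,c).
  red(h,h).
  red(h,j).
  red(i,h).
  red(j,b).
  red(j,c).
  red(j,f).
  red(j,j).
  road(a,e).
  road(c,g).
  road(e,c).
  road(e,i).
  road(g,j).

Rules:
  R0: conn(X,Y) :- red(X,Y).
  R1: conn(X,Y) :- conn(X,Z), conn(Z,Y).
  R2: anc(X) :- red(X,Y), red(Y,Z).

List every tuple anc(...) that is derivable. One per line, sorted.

round 1: derive anc(a) via R2 from red(a,j), red(j,b)
round 1: derive anc(b) via R2 from red(b,b), red(b,b)
round 1: derive anc(e) via R2 from red(e,h), red(h,c)
round 1: derive anc(h) via R2 from red(h,h), red(h,c)
round 1: derive anc(i) via R2 from red(i,h), red(h,c)
round 1: derive anc(j) via R2 from red(j,b), red(b,b)

anc(a)
anc(b)
anc(e)
anc(h)
anc(i)
anc(j)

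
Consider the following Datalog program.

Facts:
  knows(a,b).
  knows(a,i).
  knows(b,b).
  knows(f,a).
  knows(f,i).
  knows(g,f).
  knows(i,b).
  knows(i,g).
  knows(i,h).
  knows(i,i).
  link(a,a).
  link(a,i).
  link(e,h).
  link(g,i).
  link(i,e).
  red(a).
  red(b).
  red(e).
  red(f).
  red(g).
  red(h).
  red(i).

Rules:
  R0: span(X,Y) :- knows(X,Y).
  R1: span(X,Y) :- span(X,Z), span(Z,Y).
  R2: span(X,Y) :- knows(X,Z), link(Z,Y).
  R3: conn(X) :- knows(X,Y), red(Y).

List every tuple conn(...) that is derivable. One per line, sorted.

conn(a)
conn(b)
conn(f)
conn(g)
conn(i)

round 1: derive conn(a) via R3 from knows(a,b), red(b)
round 1: derive conn(b) via R3 from knows(b,b), red(b)
round 1: derive conn(f) via R3 from knows(f,a), red(a)
round 1: derive conn(g) via R3 from knows(g,f), red(f)
round 1: derive conn(i) via R3 from knows(i,b), red(b)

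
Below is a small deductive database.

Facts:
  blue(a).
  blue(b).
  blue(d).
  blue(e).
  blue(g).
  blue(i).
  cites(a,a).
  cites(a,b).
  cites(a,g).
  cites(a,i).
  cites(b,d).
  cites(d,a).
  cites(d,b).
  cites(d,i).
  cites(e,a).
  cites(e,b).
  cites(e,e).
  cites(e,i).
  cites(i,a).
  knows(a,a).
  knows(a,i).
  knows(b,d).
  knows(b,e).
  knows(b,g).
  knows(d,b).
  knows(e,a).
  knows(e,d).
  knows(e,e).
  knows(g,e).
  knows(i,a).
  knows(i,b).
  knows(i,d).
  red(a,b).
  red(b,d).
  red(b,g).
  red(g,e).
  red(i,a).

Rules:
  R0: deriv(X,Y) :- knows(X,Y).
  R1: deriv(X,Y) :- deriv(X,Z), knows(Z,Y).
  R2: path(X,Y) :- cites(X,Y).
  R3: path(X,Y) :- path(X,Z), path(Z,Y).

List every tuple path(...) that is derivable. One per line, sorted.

path(a,a)
path(a,b)
path(a,d)
path(a,g)
path(a,i)
path(b,a)
path(b,b)
path(b,d)
path(b,g)
path(b,i)
path(d,a)
path(d,b)
path(d,d)
path(d,g)
path(d,i)
path(e,a)
path(e,b)
path(e,d)
path(e,e)
path(e,g)
path(e,i)
path(i,a)
path(i,b)
path(i,d)
path(i,g)
path(i,i)

round 1: derive path(a,a) via R2 from cites(a,a)
round 1: derive path(a,b) via R2 from cites(a,b)
round 1: derive path(a,g) via R2 from cites(a,g)
round 1: derive path(a,i) via R2 from cites(a,i)
round 1: derive path(b,d) via R2 from cites(b,d)
round 1: derive path(d,a) via R2 from cites(d,a)
round 1: derive path(d,b) via R2 from cites(d,b)
round 1: derive path(d,i) via R2 from cites(d,i)
round 1: derive path(e,a) via R2 from cites(e,a)
round 1: derive path(e,b) via R2 from cites(e,b)
round 1: derive path(e,e) via R2 from cites(e,e)
round 1: derive path(e,i) via R2 from cites(e,i)
round 1: derive path(i,a) via R2 from cites(i,a)
round 2: derive path(a,d) via R3 from path(a,b), path(b,d)
round 2: derive path(b,a) via R3 from path(b,d), path(d,a)
round 2: derive path(b,b) via R3 from path(b,d), path(d,b)
round 2: derive path(b,i) via R3 from path(b,d), path(d,i)
round 2: derive path(d,d) via R3 from path(d,b), path(b,d)
round 2: derive path(d,g) via R3 from path(d,a), path(a,g)
round 2: derive path(e,d) via R3 from path(e,b), path(b,d)
round 2: derive path(e,g) via R3 from path(e,a), path(a,g)
round 2: derive path(i,b) via R3 from path(i,a), path(a,b)
round 2: derive path(i,g) via R3 from path(i,a), path(a,g)
round 2: derive path(i,i) via R3 from path(i,a), path(a,i)
round 3: derive path(b,g) via R3 from path(b,a), path(a,g)
round 3: derive path(i,d) via R3 from path(i,a), path(a,d)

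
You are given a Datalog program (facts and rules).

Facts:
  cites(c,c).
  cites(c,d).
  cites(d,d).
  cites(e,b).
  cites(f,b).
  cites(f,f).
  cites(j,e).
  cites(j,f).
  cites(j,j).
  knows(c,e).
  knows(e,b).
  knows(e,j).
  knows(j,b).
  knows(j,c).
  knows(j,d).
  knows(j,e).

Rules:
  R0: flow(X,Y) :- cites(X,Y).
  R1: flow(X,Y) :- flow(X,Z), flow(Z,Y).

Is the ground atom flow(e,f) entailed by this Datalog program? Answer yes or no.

round 1: derive flow(c,c) via R0 from cites(c,c)
round 1: derive flow(c,d) via R0 from cites(c,d)
round 1: derive flow(d,d) via R0 from cites(d,d)
round 1: derive flow(e,b) via R0 from cites(e,b)
round 1: derive flow(f,b) via R0 from cites(f,b)
round 1: derive flow(f,f) via R0 from cites(f,f)
round 1: derive flow(j,e) via R0 from cites(j,e)
round 1: derive flow(j,f) via R0 from cites(j,f)
round 1: derive flow(j,j) via R0 from cites(j,j)
round 2: derive flow(j,b) via R1 from flow(j,e), flow(e,b)

no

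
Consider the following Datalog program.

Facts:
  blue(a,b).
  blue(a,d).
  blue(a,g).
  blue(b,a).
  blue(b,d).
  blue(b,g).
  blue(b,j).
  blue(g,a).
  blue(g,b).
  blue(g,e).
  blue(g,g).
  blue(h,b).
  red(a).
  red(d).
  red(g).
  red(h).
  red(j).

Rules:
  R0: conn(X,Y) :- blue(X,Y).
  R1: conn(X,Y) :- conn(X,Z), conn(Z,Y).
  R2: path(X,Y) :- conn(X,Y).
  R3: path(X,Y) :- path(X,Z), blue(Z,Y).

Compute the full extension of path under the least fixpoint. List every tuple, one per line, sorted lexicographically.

path(a,a)
path(a,b)
path(a,d)
path(a,e)
path(a,g)
path(a,j)
path(b,a)
path(b,b)
path(b,d)
path(b,e)
path(b,g)
path(b,j)
path(g,a)
path(g,b)
path(g,d)
path(g,e)
path(g,g)
path(g,j)
path(h,a)
path(h,b)
path(h,d)
path(h,e)
path(h,g)
path(h,j)

round 1: derive conn(a,b) via R0 from blue(a,b)
round 1: derive conn(a,d) via R0 from blue(a,d)
round 1: derive conn(a,g) via R0 from blue(a,g)
round 1: derive conn(b,a) via R0 from blue(b,a)
round 1: derive conn(b,d) via R0 from blue(b,d)
round 1: derive conn(b,g) via R0 from blue(b,g)
round 1: derive conn(b,j) via R0 from blue(b,j)
round 1: derive conn(g,a) via R0 from blue(g,a)
round 1: derive conn(g,b) via R0 from blue(g,b)
round 1: derive conn(g,e) via R0 from blue(g,e)
round 1: derive conn(g,g) via R0 from blue(g,g)
round 1: derive conn(h,b) via R0 from blue(h,b)
round 2: derive conn(a,a) via R1 from conn(a,b), conn(b,a)
round 2: derive conn(a,e) via R1 from conn(a,g), conn(g,e)
round 2: derive conn(a,j) via R1 from conn(a,b), conn(b,j)
round 2: derive conn(b,b) via R1 from conn(b,a), conn(a,b)
round 2: derive conn(b,e) via R1 from conn(b,g), conn(g,e)
round 2: derive conn(g,d) via R1 from conn(g,a), conn(a,d)
round 2: derive conn(g,j) via R1 from conn(g,b), conn(b,j)
round 2: derive conn(h,a) via R1 from conn(h,b), conn(b,a)
round 2: derive conn(h,d) via R1 from conn(h,b), conn(b,d)
round 2: derive conn(h,g) via R1 from conn(h,b), conn(b,g)
round 2: derive conn(h,j) via R1 from conn(h,b), conn(b,j)
round 2: derive path(a,b) via R2 from conn(a,b)
round 2: derive path(a,d) via R2 from conn(a,d)
round 2: derive path(a,g) via R2 from conn(a,g)
round 2: derive path(b,a) via R2 from conn(b,a)
round 2: derive path(b,d) via R2 from conn(b,d)
round 2: derive path(b,g) via R2 from conn(b,g)
round 2: derive path(b,j) via R2 from conn(b,j)
round 2: derive path(g,a) via R2 from conn(g,a)
round 2: derive path(g,b) via R2 from conn(g,b)
round 2: derive path(g,e) via R2 from conn(g,e)
round 2: derive path(g,g) via R2 from conn(g,g)
round 2: derive path(h,b) via R2 from conn(h,b)
round 3: derive conn(h,e) via R1 from conn(h,a), conn(a,e)
round 3: derive path(a,a) via R2 from conn(a,a)
round 3: derive path(a,e) via R2 from conn(a,e)
round 3: derive path(a,j) via R2 from conn(a,j)
round 3: derive path(b,b) via R2 from conn(b,b)
round 3: derive path(b,e) via R2 from conn(b,e)
round 3: derive path(g,d) via R2 from conn(g,d)
round 3: derive path(g,j) via R2 from conn(g,j)
round 3: derive path(h,a) via R2 from conn(h,a)
round 3: derive path(h,d) via R2 from conn(h,d)
round 3: derive path(h,g) via R2 from conn(h,g)
round 3: derive path(h,j) via R2 from conn(h,j)
round 4: derive path(h,e) via R2 from conn(h,e)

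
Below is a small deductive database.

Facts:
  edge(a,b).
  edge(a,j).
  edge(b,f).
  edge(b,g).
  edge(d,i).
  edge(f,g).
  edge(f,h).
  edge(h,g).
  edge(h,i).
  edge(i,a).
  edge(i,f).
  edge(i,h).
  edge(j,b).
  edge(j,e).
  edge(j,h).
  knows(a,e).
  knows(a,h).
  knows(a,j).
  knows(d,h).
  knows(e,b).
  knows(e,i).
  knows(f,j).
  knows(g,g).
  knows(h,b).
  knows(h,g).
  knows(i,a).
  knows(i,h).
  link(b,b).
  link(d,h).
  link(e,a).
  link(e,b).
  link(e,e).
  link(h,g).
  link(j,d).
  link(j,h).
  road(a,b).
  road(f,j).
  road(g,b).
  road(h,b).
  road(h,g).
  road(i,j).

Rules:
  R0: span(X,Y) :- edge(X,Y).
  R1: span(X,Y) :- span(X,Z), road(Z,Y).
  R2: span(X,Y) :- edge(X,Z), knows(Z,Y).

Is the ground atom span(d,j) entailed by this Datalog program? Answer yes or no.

round 1: derive span(a,b) via R0 from edge(a,b)
round 1: derive span(a,j) via R0 from edge(a,j)
round 1: derive span(b,f) via R0 from edge(b,f)
round 1: derive span(b,g) via R0 from edge(b,g)
round 1: derive span(d,i) via R0 from edge(d,i)
round 1: derive span(f,g) via R0 from edge(f,g)
round 1: derive span(f,h) via R0 from edge(f,h)
round 1: derive span(h,g) via R0 from edge(h,g)
round 1: derive span(h,i) via R0 from edge(h,i)
round 1: derive span(i,a) via R0 from edge(i,a)
round 1: derive span(i,f) via R0 from edge(i,f)
round 1: derive span(i,h) via R0 from edge(i,h)
round 1: derive span(j,b) via R0 from edge(j,b)
round 1: derive span(j,e) via R0 from edge(j,e)
round 1: derive span(j,h) via R0 from edge(j,h)
round 1: derive span(b,j) via R2 from edge(b,f), knows(f,j)
round 1: derive span(d,a) via R2 from edge(d,i), knows(i,a)
round 1: derive span(d,h) via R2 from edge(d,i), knows(i,h)
round 1: derive span(f,b) via R2 from edge(f,h), knows(h,b)
round 1: derive span(h,a) via R2 from edge(h,i), knows(i,a)
round 1: derive span(h,h) via R2 from edge(h,i), knows(i,h)
round 1: derive span(i,b) via R2 from edge(i,h), knows(h,b)
round 1: derive span(i,e) via R2 from edge(i,a), knows(a,e)
round 1: derive span(i,g) via R2 from edge(i,h), knows(h,g)
round 1: derive span(i,j) via R2 from edge(i,a), knows(a,j)
round 1: derive span(j,g) via R2 from edge(j,h), knows(h,g)
round 1: derive span(j,i) via R2 from edge(j,e), knows(e,i)
round 2: derive span(b,b) via R1 from span(b,g), road(g,b)
round 2: derive span(d,b) via R1 from span(d,a), road(a,b)
round 2: derive span(d,g) via R1 from span(d,h), road(h,g)
round 2: derive span(d,j) via R1 from span(d,i), road(i,j)
round 2: derive span(h,b) via R1 from span(h,a), road(a,b)
round 2: derive span(h,j) via R1 from span(h,i), road(i,j)
round 2: derive span(j,j) via R1 from span(j,i), road(i,j)

yes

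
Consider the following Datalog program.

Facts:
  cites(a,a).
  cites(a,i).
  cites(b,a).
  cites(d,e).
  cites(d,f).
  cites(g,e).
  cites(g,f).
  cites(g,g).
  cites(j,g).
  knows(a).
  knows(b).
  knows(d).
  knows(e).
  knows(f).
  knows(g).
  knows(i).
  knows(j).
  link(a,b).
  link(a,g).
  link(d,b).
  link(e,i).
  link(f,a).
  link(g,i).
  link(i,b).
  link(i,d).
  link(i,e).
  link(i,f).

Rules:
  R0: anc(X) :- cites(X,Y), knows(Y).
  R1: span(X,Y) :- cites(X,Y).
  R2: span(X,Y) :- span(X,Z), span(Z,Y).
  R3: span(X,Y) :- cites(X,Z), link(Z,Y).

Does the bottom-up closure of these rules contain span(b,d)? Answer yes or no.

round 1: derive span(a,a) via R1 from cites(a,a)
round 1: derive span(a,i) via R1 from cites(a,i)
round 1: derive span(b,a) via R1 from cites(b,a)
round 1: derive span(d,e) via R1 from cites(d,e)
round 1: derive span(d,f) via R1 from cites(d,f)
round 1: derive span(g,e) via R1 from cites(g,e)
round 1: derive span(g,f) via R1 from cites(g,f)
round 1: derive span(g,g) via R1 from cites(g,g)
round 1: derive span(j,g) via R1 from cites(j,g)
round 1: derive span(a,b) via R3 from cites(a,a), link(a,b)
round 1: derive span(a,d) via R3 from cites(a,i), link(i,d)
round 1: derive span(a,e) via R3 from cites(a,i), link(i,e)
round 1: derive span(a,f) via R3 from cites(a,i), link(i,f)
round 1: derive span(a,g) via R3 from cites(a,a), link(a,g)
round 1: derive span(b,b) via R3 from cites(b,a), link(a,b)
round 1: derive span(b,g) via R3 from cites(b,a), link(a,g)
round 1: derive span(d,a) via R3 from cites(d,f), link(f,a)
round 1: derive span(d,i) via R3 from cites(d,e), link(e,i)
round 1: derive span(g,a) via R3 from cites(g,f), link(f,a)
round 1: derive span(g,i) via R3 from cites(g,e), link(e,i)
round 1: derive span(j,i) via R3 from cites(j,g), link(g,i)
round 2: derive span(b,d) via R2 from span(b,a), span(a,d)
round 2: derive span(b,e) via R2 from span(b,a), span(a,e)
round 2: derive span(b,f) via R2 from span(b,a), span(a,f)
round 2: derive span(b,i) via R2 from span(b,a), span(a,i)
round 2: derive span(d,b) via R2 from span(d,a), span(a,b)
round 2: derive span(d,d) via R2 from span(d,a), span(a,d)
round 2: derive span(d,g) via R2 from span(d,a), span(a,g)
round 2: derive span(g,b) via R2 from span(g,a), span(a,b)
round 2: derive span(g,d) via R2 from span(g,a), span(a,d)
round 2: derive span(j,a) via R2 from span(j,g), span(g,a)
round 2: derive span(j,e) via R2 from span(j,g), span(g,e)
round 2: derive span(j,f) via R2 from span(j,g), span(g,f)
round 3: derive span(j,b) via R2 from span(j,a), span(a,b)
round 3: derive span(j,d) via R2 from span(j,a), span(a,d)

yes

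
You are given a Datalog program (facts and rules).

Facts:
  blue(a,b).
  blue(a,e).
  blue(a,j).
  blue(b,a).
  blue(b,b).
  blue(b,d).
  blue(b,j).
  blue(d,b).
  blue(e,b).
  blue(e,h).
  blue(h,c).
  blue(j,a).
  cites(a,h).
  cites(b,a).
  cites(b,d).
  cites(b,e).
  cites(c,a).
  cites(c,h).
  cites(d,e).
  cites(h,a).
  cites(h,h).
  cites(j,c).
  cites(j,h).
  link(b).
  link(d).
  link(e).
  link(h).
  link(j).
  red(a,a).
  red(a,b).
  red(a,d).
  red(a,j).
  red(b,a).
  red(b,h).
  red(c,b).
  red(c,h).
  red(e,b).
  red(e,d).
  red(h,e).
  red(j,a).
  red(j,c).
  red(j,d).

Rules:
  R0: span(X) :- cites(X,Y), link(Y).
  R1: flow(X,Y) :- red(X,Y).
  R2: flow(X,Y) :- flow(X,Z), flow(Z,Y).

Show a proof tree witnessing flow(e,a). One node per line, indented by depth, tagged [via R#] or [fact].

round 1: derive flow(a,a) via R1 from red(a,a)
round 1: derive flow(a,b) via R1 from red(a,b)
round 1: derive flow(a,d) via R1 from red(a,d)
round 1: derive flow(a,j) via R1 from red(a,j)
round 1: derive flow(b,a) via R1 from red(b,a)
round 1: derive flow(b,h) via R1 from red(b,h)
round 1: derive flow(c,b) via R1 from red(c,b)
round 1: derive flow(c,h) via R1 from red(c,h)
round 1: derive flow(e,b) via R1 from red(e,b)
round 1: derive flow(e,d) via R1 from red(e,d)
round 1: derive flow(h,e) via R1 from red(h,e)
round 1: derive flow(j,a) via R1 from red(j,a)
round 1: derive flow(j,c) via R1 from red(j,c)
round 1: derive flow(j,d) via R1 from red(j,d)
round 2: derive flow(a,c) via R2 from flow(a,j), flow(j,c)
round 2: derive flow(a,h) via R2 from flow(a,b), flow(b,h)
round 2: derive flow(b,b) via R2 from flow(b,a), flow(a,b)
round 2: derive flow(b,d) via R2 from flow(b,a), flow(a,d)
round 2: derive flow(b,e) via R2 from flow(b,h), flow(h,e)
round 2: derive flow(b,j) via R2 from flow(b,a), flow(a,j)
round 2: derive flow(c,a) via R2 from flow(c,b), flow(b,a)
round 2: derive flow(c,e) via R2 from flow(c,h), flow(h,e)
round 2: derive flow(e,a) via R2 from flow(e,b), flow(b,a)
round 2: derive flow(e,h) via R2 from flow(e,b), flow(b,h)
round 2: derive flow(h,b) via R2 from flow(h,e), flow(e,b)
round 2: derive flow(h,d) via R2 from flow(h,e), flow(e,d)
round 2: derive flow(j,b) via R2 from flow(j,a), flow(a,b)
round 2: derive flow(j,h) via R2 from flow(j,c), flow(c,h)
round 2: derive flow(j,j) via R2 from flow(j,a), flow(a,j)
round 3: derive flow(a,e) via R2 from flow(a,b), flow(b,e)
round 3: derive flow(b,c) via R2 from flow(b,a), flow(a,c)
round 3: derive flow(c,c) via R2 from flow(c,a), flow(a,c)
round 3: derive flow(c,d) via R2 from flow(c,a), flow(a,d)
round 3: derive flow(c,j) via R2 from flow(c,a), flow(a,j)
round 3: derive flow(e,c) via R2 from flow(e,a), flow(a,c)
round 3: derive flow(e,e) via R2 from flow(e,b), flow(b,e)
round 3: derive flow(e,j) via R2 from flow(e,a), flow(a,j)
round 3: derive flow(h,a) via R2 from flow(h,b), flow(b,a)
round 3: derive flow(h,h) via R2 from flow(h,b), flow(b,h)
round 3: derive flow(h,j) via R2 from flow(h,b), flow(b,j)
round 3: derive flow(j,e) via R2 from flow(j,b), flow(b,e)
round 4: derive flow(h,c) via R2 from flow(h,a), flow(a,c)

flow(e,a)  [via R2]
  flow(e,b)  [via R1]
    red(e,b)  [fact]
  flow(b,a)  [via R1]
    red(b,a)  [fact]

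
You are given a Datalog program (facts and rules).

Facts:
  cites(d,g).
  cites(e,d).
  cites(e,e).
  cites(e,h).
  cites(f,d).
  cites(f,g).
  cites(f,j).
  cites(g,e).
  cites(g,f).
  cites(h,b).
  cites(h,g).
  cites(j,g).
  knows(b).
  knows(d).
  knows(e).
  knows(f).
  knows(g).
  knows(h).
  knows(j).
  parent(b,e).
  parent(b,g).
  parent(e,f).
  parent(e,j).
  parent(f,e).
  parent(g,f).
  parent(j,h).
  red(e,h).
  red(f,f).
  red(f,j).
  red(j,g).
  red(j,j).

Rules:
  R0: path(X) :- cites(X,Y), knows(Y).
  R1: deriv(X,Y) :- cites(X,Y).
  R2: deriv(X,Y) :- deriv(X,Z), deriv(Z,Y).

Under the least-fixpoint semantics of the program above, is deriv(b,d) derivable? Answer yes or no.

round 1: derive deriv(d,g) via R1 from cites(d,g)
round 1: derive deriv(e,d) via R1 from cites(e,d)
round 1: derive deriv(e,e) via R1 from cites(e,e)
round 1: derive deriv(e,h) via R1 from cites(e,h)
round 1: derive deriv(f,d) via R1 from cites(f,d)
round 1: derive deriv(f,g) via R1 from cites(f,g)
round 1: derive deriv(f,j) via R1 from cites(f,j)
round 1: derive deriv(g,e) via R1 from cites(g,e)
round 1: derive deriv(g,f) via R1 from cites(g,f)
round 1: derive deriv(h,b) via R1 from cites(h,b)
round 1: derive deriv(h,g) via R1 from cites(h,g)
round 1: derive deriv(j,g) via R1 from cites(j,g)
round 2: derive deriv(d,e) via R2 from deriv(d,g), deriv(g,e)
round 2: derive deriv(d,f) via R2 from deriv(d,g), deriv(g,f)
round 2: derive deriv(e,b) via R2 from deriv(e,h), deriv(h,b)
round 2: derive deriv(e,g) via R2 from deriv(e,d), deriv(d,g)
round 2: derive deriv(f,e) via R2 from deriv(f,g), deriv(g,e)
round 2: derive deriv(f,f) via R2 from deriv(f,g), deriv(g,f)
round 2: derive deriv(g,d) via R2 from deriv(g,e), deriv(e,d)
round 2: derive deriv(g,g) via R2 from deriv(g,f), deriv(f,g)
round 2: derive deriv(g,h) via R2 from deriv(g,e), deriv(e,h)
round 2: derive deriv(g,j) via R2 from deriv(g,f), deriv(f,j)
round 2: derive deriv(h,e) via R2 from deriv(h,g), deriv(g,e)
round 2: derive deriv(h,f) via R2 from deriv(h,g), deriv(g,f)
round 2: derive deriv(j,e) via R2 from deriv(j,g), deriv(g,e)
round 2: derive deriv(j,f) via R2 from deriv(j,g), deriv(g,f)
round 3: derive deriv(d,b) via R2 from deriv(d,e), deriv(e,b)
round 3: derive deriv(d,d) via R2 from deriv(d,e), deriv(e,d)
round 3: derive deriv(d,h) via R2 from deriv(d,e), deriv(e,h)
round 3: derive deriv(d,j) via R2 from deriv(d,f), deriv(f,j)
round 3: derive deriv(e,f) via R2 from deriv(e,d), deriv(d,f)
round 3: derive deriv(e,j) via R2 from deriv(e,g), deriv(g,j)
round 3: derive deriv(f,b) via R2 from deriv(f,e), deriv(e,b)
round 3: derive deriv(f,h) via R2 from deriv(f,e), deriv(e,h)
round 3: derive deriv(g,b) via R2 from deriv(g,e), deriv(e,b)
round 3: derive deriv(h,d) via R2 from deriv(h,e), deriv(e,d)
round 3: derive deriv(h,h) via R2 from deriv(h,e), deriv(e,h)
round 3: derive deriv(h,j) via R2 from deriv(h,f), deriv(f,j)
round 3: derive deriv(j,b) via R2 from deriv(j,e), deriv(e,b)
round 3: derive deriv(j,d) via R2 from deriv(j,e), deriv(e,d)
round 3: derive deriv(j,h) via R2 from deriv(j,e), deriv(e,h)
round 3: derive deriv(j,j) via R2 from deriv(j,f), deriv(f,j)

no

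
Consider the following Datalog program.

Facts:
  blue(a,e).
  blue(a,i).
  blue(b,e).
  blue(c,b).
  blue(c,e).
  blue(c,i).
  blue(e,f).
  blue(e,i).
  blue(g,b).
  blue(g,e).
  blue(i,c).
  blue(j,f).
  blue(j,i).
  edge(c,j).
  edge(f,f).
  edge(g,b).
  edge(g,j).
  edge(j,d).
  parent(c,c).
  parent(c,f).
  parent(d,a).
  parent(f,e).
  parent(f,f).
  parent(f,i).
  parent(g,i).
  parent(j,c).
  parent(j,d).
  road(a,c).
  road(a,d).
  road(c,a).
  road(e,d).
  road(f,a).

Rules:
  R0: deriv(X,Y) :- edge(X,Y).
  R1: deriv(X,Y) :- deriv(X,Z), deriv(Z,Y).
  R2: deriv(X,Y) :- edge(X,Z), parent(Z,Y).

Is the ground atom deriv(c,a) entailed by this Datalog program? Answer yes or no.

yes

round 1: derive deriv(c,j) via R0 from edge(c,j)
round 1: derive deriv(f,f) via R0 from edge(f,f)
round 1: derive deriv(g,b) via R0 from edge(g,b)
round 1: derive deriv(g,j) via R0 from edge(g,j)
round 1: derive deriv(j,d) via R0 from edge(j,d)
round 1: derive deriv(c,c) via R2 from edge(c,j), parent(j,c)
round 1: derive deriv(c,d) via R2 from edge(c,j), parent(j,d)
round 1: derive deriv(f,e) via R2 from edge(f,f), parent(f,e)
round 1: derive deriv(f,i) via R2 from edge(f,f), parent(f,i)
round 1: derive deriv(g,c) via R2 from edge(g,j), parent(j,c)
round 1: derive deriv(g,d) via R2 from edge(g,j), parent(j,d)
round 1: derive deriv(j,a) via R2 from edge(j,d), parent(d,a)
round 2: derive deriv(c,a) via R1 from deriv(c,j), deriv(j,a)
round 2: derive deriv(g,a) via R1 from deriv(g,j), deriv(j,a)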